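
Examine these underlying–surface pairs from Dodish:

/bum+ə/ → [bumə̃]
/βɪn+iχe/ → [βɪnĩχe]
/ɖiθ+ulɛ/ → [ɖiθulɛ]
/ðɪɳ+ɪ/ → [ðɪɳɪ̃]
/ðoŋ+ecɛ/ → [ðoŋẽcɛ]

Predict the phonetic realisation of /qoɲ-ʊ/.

The data show progressive nasality assimilation (vowel nasalisation): /ə/ → [ə̃] after /m/; /i/ → [ĩ] after /n/; /ɪ/ → [ɪ̃] after /ɳ/; /e/ → [ẽ] after /ŋ/ — a vowel is nasalised by an immediately preceding nasal consonant.
No change occurs in [ɖiθulɛ] because the vowel at the boundary is adjacent to an oral consonant, not a nasal (/u/ next to /θ/).
The vowel /ʊ/ is adjacent to the preceding nasal /ɲ/, so it acquires [+nasal] and surfaces as [ʊ̃].

[qoɲʊ̃]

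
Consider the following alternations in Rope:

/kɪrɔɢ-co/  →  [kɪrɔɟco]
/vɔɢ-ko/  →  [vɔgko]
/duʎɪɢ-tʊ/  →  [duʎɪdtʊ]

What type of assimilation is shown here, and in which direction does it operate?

regressive place assimilation

The segment that alternates is /ɢ/, which surfaces as [ɟ] when adjacent to /c/.
/ɢ/ is uvular while /c/ is palatal; the output [ɟ] is palatal, matching the trigger — so the feature that spreads is place.
Manner and voice are unchanged, so the assimilation is partial, not total.
Checking the remaining alternations: /ɢ/ → [g] before /k/ (uvular → velar, matching velar); /ɢ/ → [d] before /t/ (uvular → alveolar, matching alveolar) — only place changes, and always toward the following segment.
Since the segment that changes precedes the conditioning segment, the assimilation is regressive.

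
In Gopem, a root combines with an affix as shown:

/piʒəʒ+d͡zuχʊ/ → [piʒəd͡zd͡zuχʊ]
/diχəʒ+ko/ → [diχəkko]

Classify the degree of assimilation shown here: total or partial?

Underlying /ʒ/ is realised as [d͡z] next to /d͡z/; /d͡z/ itself does not change.
The output [d͡z] is identical to the trigger /d͡z/ — every feature (place, manner, voicing) has been copied — so this is total assimilation.
The other form behaves the same way: /ʒ/ → [k] before /k/ — in each case the output is a copy of the following consonant.

total assimilation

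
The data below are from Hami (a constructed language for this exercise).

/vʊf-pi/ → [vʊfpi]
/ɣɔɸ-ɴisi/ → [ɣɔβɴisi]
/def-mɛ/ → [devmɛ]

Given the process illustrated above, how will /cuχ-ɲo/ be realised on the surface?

[cuʁɲo]

The data show regressive voicing assimilation: /ɸ/ → [β] before /ɴ/; /f/ → [v] before /m/. In each pair only voicing changes, matching the following consonant, while place and manner stay constant.
Nothing changes in [vʊfpi]: there the adjacent consonants already agree in voicing (/f/ and /p/ are both voiceless), so this form is consistent with the same rule.
/χ/ is a voiceless uvular fricative. The following trigger /ɲ/ is voiced, so /χ/ must become voiced as well.
Changing only its voicing to voiced gives [ʁ] — the voiced uvular fricative.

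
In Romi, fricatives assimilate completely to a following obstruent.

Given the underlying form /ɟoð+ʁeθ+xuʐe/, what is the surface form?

[ɟoʁʁexxuʐe]

/ð/ is the segment targeted by the rule; it sits immediately before /ʁ/, so it assimilates completely and surfaces as [ʁ].
At the second juncture, /θ/ likewise becomes [x] adjacent to /x/.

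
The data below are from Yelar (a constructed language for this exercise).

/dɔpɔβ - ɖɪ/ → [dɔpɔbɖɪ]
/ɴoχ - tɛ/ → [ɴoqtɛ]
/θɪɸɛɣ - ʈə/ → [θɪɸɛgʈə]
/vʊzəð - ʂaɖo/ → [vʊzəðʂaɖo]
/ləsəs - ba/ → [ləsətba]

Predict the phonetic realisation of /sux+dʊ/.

The data show regressive manner assimilation: /β/ → [b] before /ɖ/; /χ/ → [q] before /t/; /ɣ/ → [g] before /ʈ/; /s/ → [t] before /b/. In each pair only manner changes, matching the following consonant, while place and voice stay constant.
No alternation appears in [vʊzəðʂaɖo]: there the adjacent consonants already agree in manner (/ð/ and /ʂ/ are both fricatives), so this form is consistent with the same rule.
/x/ is a voiceless velar fricative. The following trigger /d/ is a stop, so /x/ must become a stop as well.
Changing only its manner to stop gives [k] — the voiceless velar stop.

[sukdʊ]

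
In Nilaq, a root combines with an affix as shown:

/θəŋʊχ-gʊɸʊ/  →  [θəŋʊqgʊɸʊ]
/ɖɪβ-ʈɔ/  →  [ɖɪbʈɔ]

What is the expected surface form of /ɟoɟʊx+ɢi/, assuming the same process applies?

[ɟoɟʊkɢi]

The data show regressive manner assimilation: /χ/ → [q] before /g/; /β/ → [b] before /ʈ/. In each pair only manner changes, matching the following consonant, while place and voice stay constant.
/x/ is a voiceless velar fricative. The following trigger /ɢ/ is a stop, so /x/ must become a stop as well.
The voiceless velar stop is [k], so /x/ → [k].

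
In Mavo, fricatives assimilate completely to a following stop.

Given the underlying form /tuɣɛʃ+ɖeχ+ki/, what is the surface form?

/ʃ/ is the segment targeted by the rule; it sits immediately before /ɖ/, so it assimilates completely and surfaces as [ɖ].
The same rule applies at the second boundary: /χ/ → [k] next to /k/.

[tuɣɛɖɖekki]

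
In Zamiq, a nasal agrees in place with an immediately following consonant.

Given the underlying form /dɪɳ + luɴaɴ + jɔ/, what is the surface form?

The rule targets /ɳ/ (voiced retroflex nasal), which sits before the trigger /l/ (alveolar).
A voiced alveolar nasal is [n], so the surface segment is [n].
At the second juncture, /ɴ/ likewise becomes [ɲ] adjacent to /j/.

[dɪnluɴaɲjɔ]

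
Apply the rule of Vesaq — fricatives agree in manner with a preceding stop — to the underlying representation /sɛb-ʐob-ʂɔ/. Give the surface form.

/ʐ/ is a voiced retroflex fricative. The preceding trigger /b/ is a stop, so /ʐ/ must become a stop as well.
A voiced retroflex stop is [ɖ], so the surface segment is [ɖ].
At the second juncture, /ʂ/ likewise becomes [ʈ] adjacent to /b/.

[sɛbɖobʈɔ]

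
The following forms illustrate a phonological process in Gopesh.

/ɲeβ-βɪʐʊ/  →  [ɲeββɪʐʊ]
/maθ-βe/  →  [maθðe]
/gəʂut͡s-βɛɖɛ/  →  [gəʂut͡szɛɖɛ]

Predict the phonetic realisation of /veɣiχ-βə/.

[veɣiχʁə]

The data show progressive place assimilation: /β/ → [ð] after /θ/; /β/ → [z] after /t͡s/. In each pair only place changes, matching the preceding consonant, while manner and voice stay constant.
No alternation appears in [ɲeββɪʐʊ]: there the adjacent consonants already agree in place (/β/ and /β/ are both bilabial), so this form is consistent with the same rule.
/β/ is a voiced bilabial fricative. The preceding trigger /χ/ is uvular, so /β/ must become uvular as well.
A voiced uvular fricative is [ʁ], so the surface segment is [ʁ].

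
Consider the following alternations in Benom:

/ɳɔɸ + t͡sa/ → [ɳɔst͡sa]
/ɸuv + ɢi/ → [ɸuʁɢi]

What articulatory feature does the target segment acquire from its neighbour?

place

Underlying /ɸ/ is realised as [s] next to /t͡s/; /t͡s/ itself does not change.
/ɸ/ is bilabial while /t͡s/ is alveolar; the output [s] is alveolar, matching the trigger — so the feature that spreads is place.
The other alternating form patterns the same way: /v/ → [ʁ] before /ɢ/ (labiodental → uvular, matching uvular) — only place changes, and always toward the following segment.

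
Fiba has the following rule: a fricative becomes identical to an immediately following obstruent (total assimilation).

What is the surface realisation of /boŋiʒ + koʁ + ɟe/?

[boŋikkoɟɟe]

/ʒ/ is the segment targeted by the rule; it sits immediately before /k/, so it assimilates completely and surfaces as [k].
The same rule applies at the second boundary: /ʁ/ → [ɟ] next to /ɟ/.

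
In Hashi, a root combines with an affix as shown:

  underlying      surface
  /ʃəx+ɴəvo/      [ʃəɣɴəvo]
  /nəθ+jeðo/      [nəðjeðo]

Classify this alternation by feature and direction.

regressive voicing assimilation

The segment that alternates is /x/, which surfaces as [ɣ] when adjacent to /ɴ/.
/x/ is voiceless while /ɴ/ is voiced; the output [ɣ] is voiced, matching the trigger — so the feature that spreads is voicing.
Place and manner are unchanged, so the assimilation is partial, not total.
Checking the remaining alternation: /θ/ → [ð] before /j/ (voiceless → voiced, matching voiced) — only voicing changes, and always toward the following segment.
The trigger is the following segment, so the direction is regressive (anticipatory).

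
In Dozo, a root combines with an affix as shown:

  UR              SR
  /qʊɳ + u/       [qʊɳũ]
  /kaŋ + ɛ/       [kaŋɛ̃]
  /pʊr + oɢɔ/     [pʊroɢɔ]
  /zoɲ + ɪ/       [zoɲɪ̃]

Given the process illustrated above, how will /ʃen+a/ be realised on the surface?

[ʃenã]

The data show progressive nasality assimilation (vowel nasalisation): /u/ → [ũ] after /ɳ/; /ɛ/ → [ɛ̃] after /ŋ/; /ɪ/ → [ɪ̃] after /ɲ/ — a vowel is nasalised by an immediately preceding nasal consonant.
No change occurs in [pʊroɢɔ] because the vowel at the boundary is adjacent to an oral consonant, not a nasal (/o/ next to /r/).
The vowel /a/ is adjacent to the preceding nasal /n/, so it acquires [+nasal] and surfaces as [ã].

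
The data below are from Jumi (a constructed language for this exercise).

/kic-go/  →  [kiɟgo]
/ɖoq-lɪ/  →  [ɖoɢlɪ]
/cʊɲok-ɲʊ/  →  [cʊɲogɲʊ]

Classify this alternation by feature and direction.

regressive voicing assimilation

Underlying /c/ is realised as [ɟ] next to /g/; /g/ itself does not change.
/c/ is voiceless while /g/ is voiced; the output [ɟ] is voiced, matching the trigger — so the feature that spreads is voicing.
Place and manner are unchanged, so the assimilation is partial, not total.
The same holds elsewhere in the data: /q/ → [ɢ] before /l/ (voiceless → voiced, matching voiced); /k/ → [g] before /ɲ/ (voiceless → voiced, matching voiced) — only voicing changes, and always toward the following segment.
The trigger is the following segment, so the direction is regressive (anticipatory).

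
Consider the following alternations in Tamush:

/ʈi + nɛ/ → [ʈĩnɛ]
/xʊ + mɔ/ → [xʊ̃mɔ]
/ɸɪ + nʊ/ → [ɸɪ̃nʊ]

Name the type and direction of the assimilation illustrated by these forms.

The vowel /i/ surfaces as nasalised [ĩ] next to the following nasal /n/ — it has acquired the [+nasal] feature of its neighbour.
The other forms show the same pattern: /ʊ/ → [ʊ̃] before /m/; /ɪ/ → [ɪ̃] before /n/ — each time a vowel is nasalised next to a following nasal.
Because the conditioning nasal is to the right of the vowel that changes, the process is regressive (anticipatory).

regressive nasality assimilation (vowel nasalisation)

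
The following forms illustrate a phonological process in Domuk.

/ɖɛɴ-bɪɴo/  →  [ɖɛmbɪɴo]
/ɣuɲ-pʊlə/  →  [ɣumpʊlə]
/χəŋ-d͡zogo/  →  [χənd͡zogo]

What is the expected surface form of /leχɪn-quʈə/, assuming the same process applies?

[leχɪɴquʈə]

The data show regressive place assimilation: /ɴ/ → [m] before /b/; /ɲ/ → [m] before /p/; /ŋ/ → [n] before /d͡z/. In each pair only place changes, matching the following consonant, while manner and voice stay constant.
The rule targets /n/ (voiced alveolar nasal), which sits before the trigger /q/ (uvular).
Changing only its place to uvular gives [ɴ] — the voiced uvular nasal.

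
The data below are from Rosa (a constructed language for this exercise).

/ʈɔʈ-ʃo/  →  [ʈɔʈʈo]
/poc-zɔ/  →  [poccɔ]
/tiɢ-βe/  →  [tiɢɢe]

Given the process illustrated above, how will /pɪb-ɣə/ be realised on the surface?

The data show progressive total assimilation (/ʃ/ → [ʈ] after /ʈ/; /z/ → [c] after /c/; /β/ → [ɢ] after /ɢ/): in every case the target segment becomes identical to its preceding neighbour, copying more than a single feature.
/ɣ/ is the segment targeted by the rule; it sits immediately after /b/, so it assimilates completely and surfaces as [b].

[pɪbbə]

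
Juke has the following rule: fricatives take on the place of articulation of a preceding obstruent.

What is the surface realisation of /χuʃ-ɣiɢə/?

The rule targets /ɣ/ (voiced velar fricative), which sits after the trigger /ʃ/ (postalveolar).
Changing only its place to postalveolar gives [ʒ] — the voiced postalveolar fricative.

[χuʃʒiɢə]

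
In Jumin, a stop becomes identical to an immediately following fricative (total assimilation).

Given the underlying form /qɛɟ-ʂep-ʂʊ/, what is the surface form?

[qɛʂʂeʂʂʊ]

/ɟ/ is the segment targeted by the rule; it sits immediately before /ʂ/, so it assimilates completely and surfaces as [ʂ].
The same rule applies at the second boundary: /p/ → [ʂ] next to /ʂ/.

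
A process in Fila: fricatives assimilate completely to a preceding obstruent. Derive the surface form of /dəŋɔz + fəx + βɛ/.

/f/ is the segment targeted by the rule; it sits immediately after /z/, so it assimilates completely and surfaces as [z].
The same rule applies at the second boundary: /β/ → [x] next to /x/.

[dəŋɔzzəxxɛ]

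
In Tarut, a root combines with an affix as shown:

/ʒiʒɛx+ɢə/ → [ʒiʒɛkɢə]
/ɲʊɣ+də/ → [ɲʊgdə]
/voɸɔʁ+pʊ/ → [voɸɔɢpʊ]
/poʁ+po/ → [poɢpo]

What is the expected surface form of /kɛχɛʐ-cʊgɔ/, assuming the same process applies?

[kɛχɛɖcʊgɔ]

The data show regressive manner assimilation: /x/ → [k] before /ɢ/; /ɣ/ → [g] before /d/; /ʁ/ → [ɢ] before /p/. In each pair only manner changes, matching the following consonant, while place and voice stay constant.
The rule targets /ʐ/ (voiced retroflex fricative), which sits before the trigger /c/ (stop).
The voiced retroflex stop is [ɖ], so /ʐ/ → [ɖ].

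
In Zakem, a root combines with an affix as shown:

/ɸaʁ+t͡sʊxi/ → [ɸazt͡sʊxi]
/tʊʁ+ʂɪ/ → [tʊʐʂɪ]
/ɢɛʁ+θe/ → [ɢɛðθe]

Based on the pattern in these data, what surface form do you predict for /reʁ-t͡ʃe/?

The data show regressive place assimilation: /ʁ/ → [z] before /t͡s/; /ʁ/ → [ʐ] before /ʂ/; /ʁ/ → [ð] before /θ/. In each pair only place changes, matching the following consonant, while manner and voice stay constant.
/ʁ/ is a voiced uvular fricative. The following trigger /t͡ʃ/ is postalveolar, so /ʁ/ must become postalveolar as well.
A voiced postalveolar fricative is [ʒ], so the surface segment is [ʒ].

[reʒt͡ʃe]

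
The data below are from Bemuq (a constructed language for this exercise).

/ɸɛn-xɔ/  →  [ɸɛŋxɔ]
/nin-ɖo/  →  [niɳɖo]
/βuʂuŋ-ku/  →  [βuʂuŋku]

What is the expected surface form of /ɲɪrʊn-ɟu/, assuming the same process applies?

The data show regressive place assimilation: /n/ → [ŋ] before /x/; /n/ → [ɳ] before /ɖ/. In each pair only place changes, matching the following consonant, while manner and voice stay constant.
Nothing changes in [βuʂuŋku]: there the adjacent consonants already agree in place (/ŋ/ and /k/ are both velar), so this form is consistent with the same rule.
The rule targets /n/ (voiced alveolar nasal), which sits before the trigger /ɟ/ (palatal).
Changing only its place to palatal gives [ɲ] — the voiced palatal nasal.

[ɲɪrʊɲɟu]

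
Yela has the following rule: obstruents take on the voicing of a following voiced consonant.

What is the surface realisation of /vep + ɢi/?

[vebɢi]

/p/ is a voiceless bilabial stop. The following trigger /ɢ/ is voiced, so /p/ must become voiced as well.
Changing only its voicing to voiced gives [b] — the voiced bilabial stop.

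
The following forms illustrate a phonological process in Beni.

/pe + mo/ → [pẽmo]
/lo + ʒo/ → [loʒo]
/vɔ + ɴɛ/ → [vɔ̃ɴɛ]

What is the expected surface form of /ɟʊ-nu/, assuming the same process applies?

The data show regressive nasality assimilation (vowel nasalisation): /e/ → [ẽ] before /m/; /ɔ/ → [ɔ̃] before /ɴ/ — a vowel is nasalised by an immediately following nasal consonant.
No change occurs in [loʒo] because the vowel at the boundary is adjacent to an oral consonant, not a nasal (/o/ next to /ʒ/).
/ʊ/ sits next to the nasal /n/ and is therefore nasalised to [ʊ̃].

[ɟʊ̃nu]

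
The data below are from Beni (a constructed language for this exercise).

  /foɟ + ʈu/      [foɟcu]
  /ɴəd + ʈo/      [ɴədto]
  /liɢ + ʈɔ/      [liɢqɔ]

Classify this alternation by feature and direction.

Underlying /ʈ/ is realised as [c] next to /ɟ/; /ɟ/ itself does not change.
The change retroflex → palatal matches the place of the preceding /ɟ/, identifying this as place assimilation.
Manner and voice are unchanged, so the assimilation is partial, not total.
The same holds elsewhere in the data: /ʈ/ → [t] after /d/ (retroflex → alveolar, matching alveolar); /ʈ/ → [q] after /ɢ/ (retroflex → uvular, matching uvular) — only place changes, and always toward the preceding segment.
The trigger is the preceding segment, so the direction is progressive (perseverative).

progressive place assimilation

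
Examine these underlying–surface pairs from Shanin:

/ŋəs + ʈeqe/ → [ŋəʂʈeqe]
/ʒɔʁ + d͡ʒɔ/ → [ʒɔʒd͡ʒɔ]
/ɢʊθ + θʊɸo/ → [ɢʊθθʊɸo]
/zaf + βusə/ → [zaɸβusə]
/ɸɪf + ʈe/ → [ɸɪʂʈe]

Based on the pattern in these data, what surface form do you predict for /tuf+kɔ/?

The data show regressive place assimilation: /s/ → [ʂ] before /ʈ/; /ʁ/ → [ʒ] before /d͡ʒ/; /f/ → [ɸ] before /β/; /f/ → [ʂ] before /ʈ/. In each pair only place changes, matching the following consonant, while manner and voice stay constant.
No alternation appears in [ɢʊθθʊɸo]: there the adjacent consonants already agree in place (/θ/ and /θ/ are both dental), so this form is consistent with the same rule.
The rule targets /f/ (voiceless labiodental fricative), which sits before the trigger /k/ (velar).
Changing only its place to velar gives [x] — the voiceless velar fricative.

[tuxkɔ]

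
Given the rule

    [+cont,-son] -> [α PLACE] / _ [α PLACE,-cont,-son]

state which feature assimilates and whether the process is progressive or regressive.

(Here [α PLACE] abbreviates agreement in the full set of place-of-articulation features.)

regressive place assimilation

The rule copies the place features (abbreviated [PLACE]) from the environment onto the target, so the assimilating feature is place.
Since the environment is written after the underscore, the trigger follows the target; the direction is regressive.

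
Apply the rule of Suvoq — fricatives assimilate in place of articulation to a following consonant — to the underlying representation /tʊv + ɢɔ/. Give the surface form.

The rule targets /v/ (voiced labiodental fricative), which sits before the trigger /ɢ/ (uvular).
The voiced uvular fricative is [ʁ], so /v/ → [ʁ].

[tʊʁɢɔ]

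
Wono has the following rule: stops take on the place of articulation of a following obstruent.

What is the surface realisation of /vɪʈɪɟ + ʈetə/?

[vɪʈɪɖʈetə]

The rule targets /ɟ/ (voiced palatal stop), which sits before the trigger /ʈ/ (retroflex).
The voiced retroflex stop is [ɖ], so /ɟ/ → [ɖ].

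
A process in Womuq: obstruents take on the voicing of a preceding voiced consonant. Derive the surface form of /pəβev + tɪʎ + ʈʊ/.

[pəβevdɪʎɖʊ]

The rule targets /t/ (voiceless alveolar stop), which sits after the trigger /v/ (voiced).
The voiced alveolar stop is [d], so /t/ → [d].
The same rule applies at the second boundary: /ʈ/ → [ɖ] next to /ʎ/.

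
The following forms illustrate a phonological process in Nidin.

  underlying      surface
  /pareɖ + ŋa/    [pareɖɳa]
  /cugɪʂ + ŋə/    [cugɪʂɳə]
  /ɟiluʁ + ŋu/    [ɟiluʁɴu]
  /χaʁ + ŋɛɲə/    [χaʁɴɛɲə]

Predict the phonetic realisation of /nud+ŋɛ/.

The data show progressive place assimilation: /ŋ/ → [ɳ] after /ɖ/; /ŋ/ → [ɳ] after /ʂ/; /ŋ/ → [ɴ] after /ʁ/. In each pair only place changes, matching the preceding consonant, while manner and voice stay constant.
The rule targets /ŋ/ (voiced velar nasal), which sits after the trigger /d/ (alveolar).
The voiced alveolar nasal is [n], so /ŋ/ → [n].

[nudnɛ]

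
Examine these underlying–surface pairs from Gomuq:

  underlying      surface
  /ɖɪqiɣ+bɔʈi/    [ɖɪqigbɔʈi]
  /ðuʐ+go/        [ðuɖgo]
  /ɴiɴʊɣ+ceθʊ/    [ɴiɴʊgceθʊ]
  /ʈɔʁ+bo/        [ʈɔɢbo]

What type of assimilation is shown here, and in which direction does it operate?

regressive manner assimilation

The segment that alternates is /ɣ/, which surfaces as [g] when adjacent to /b/.
/ɣ/ is a fricative while /b/ is a stop; the output [g] is a stop, matching the trigger — so the feature that spreads is manner.
Place and voice are unchanged, so the assimilation is partial, not total.
The other alternating forms pattern the same way: /ʐ/ → [ɖ] before /g/ (fricative → stop, matching a stop); /ɣ/ → [g] before /c/ (fricative → stop, matching a stop); /ʁ/ → [ɢ] before /b/ (fricative → stop, matching a stop) — only manner changes, and always toward the following segment.
Since the segment that changes precedes the conditioning segment, the assimilation is regressive.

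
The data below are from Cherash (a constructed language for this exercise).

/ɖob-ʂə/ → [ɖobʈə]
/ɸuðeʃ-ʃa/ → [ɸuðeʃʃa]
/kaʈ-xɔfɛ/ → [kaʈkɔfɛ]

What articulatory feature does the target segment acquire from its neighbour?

manner

Comparing underlying and surface forms, /ʂ/ → [ʈ] is the alternation; the neighbouring /b/ is constant.
The change fricative → stop matches the manner of the preceding /b/, identifying this as manner assimilation.
The same holds elsewhere in the data: /x/ → [k] after /ʈ/ (fricative → stop, matching a stop) — only manner changes, and always toward the preceding segment.
No alternation appears in [ɸuðeʃʃa]: there the adjacent consonants already agree in manner (/ʃ/ and /ʃ/ are both fricatives), so this form is consistent with the same rule.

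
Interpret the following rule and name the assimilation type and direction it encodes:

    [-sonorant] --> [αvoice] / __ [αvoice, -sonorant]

The shared variable α links the value of [voice] on the target to the same value on the neighbouring segment, so voicing is the feature that assimilates.
The conditioning segment sits to the right of the focus bar, meaning the trigger follows the segment that changes — regressive assimilation.

regressive voicing assimilation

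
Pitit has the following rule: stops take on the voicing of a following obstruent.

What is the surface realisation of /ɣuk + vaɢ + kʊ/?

/k/ is a voiceless velar stop. The following trigger /v/ is voiced, so /k/ must become voiced as well.
The voiced velar stop is [g], so /k/ → [g].
At the second juncture, /ɢ/ likewise becomes [q] adjacent to /k/.

[ɣugvaqkʊ]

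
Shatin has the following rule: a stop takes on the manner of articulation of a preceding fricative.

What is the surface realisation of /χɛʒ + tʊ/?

/t/ is a voiceless alveolar stop. The preceding trigger /ʒ/ is a fricative, so /t/ must become a fricative as well.
A voiceless alveolar fricative is [s], so the surface segment is [s].

[χɛʒsʊ]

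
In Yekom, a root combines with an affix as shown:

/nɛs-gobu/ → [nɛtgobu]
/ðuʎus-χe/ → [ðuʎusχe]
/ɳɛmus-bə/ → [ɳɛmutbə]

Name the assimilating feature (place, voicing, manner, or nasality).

manner

Comparing underlying and surface forms, /s/ → [t] is the alternation; the neighbouring /g/ is constant.
/s/ is a fricative while /g/ is a stop; the output [t] is a stop, matching the trigger — so the feature that spreads is manner.
The same holds elsewhere in the data: /s/ → [t] before /b/ (fricative → stop, matching a stop) — only manner changes, and always toward the following segment.
Nothing changes in [ðuʎusχe]: there the adjacent consonants already agree in manner (/s/ and /χ/ are both fricatives), so this form is consistent with the same rule.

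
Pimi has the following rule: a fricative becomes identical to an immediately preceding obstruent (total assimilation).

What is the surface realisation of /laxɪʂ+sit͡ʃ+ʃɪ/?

[laxɪʂʂit͡ʃt͡ʃɪ]

/s/ is the segment targeted by the rule; it sits immediately after /ʂ/, so it assimilates completely and surfaces as [ʂ].
The same rule applies at the second boundary: /ʃ/ → [t͡ʃ] next to /t͡ʃ/.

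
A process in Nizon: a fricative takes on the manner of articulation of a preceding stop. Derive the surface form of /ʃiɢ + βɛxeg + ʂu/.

[ʃiɢbɛxegʈu]

/β/ is a voiced bilabial fricative. The preceding trigger /ɢ/ is a stop, so /β/ must become a stop as well.
The voiced bilabial stop is [b], so /β/ → [b].
The same rule applies at the second boundary: /ʂ/ → [ʈ] next to /g/.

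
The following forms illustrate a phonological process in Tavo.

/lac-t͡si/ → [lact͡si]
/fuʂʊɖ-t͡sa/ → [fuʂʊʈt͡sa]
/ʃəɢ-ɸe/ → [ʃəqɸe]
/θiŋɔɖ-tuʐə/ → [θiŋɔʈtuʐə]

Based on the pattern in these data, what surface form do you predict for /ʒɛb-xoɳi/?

The data show regressive voicing assimilation: /ɖ/ → [ʈ] before /t͡s/; /ɢ/ → [q] before /ɸ/; /ɖ/ → [ʈ] before /t/. In each pair only voicing changes, matching the following consonant, while place and manner stay constant.
Nothing changes in [lact͡si]: there the adjacent consonants already agree in voicing (/c/ and /t͡s/ are both voiceless), so this form is consistent with the same rule.
The rule targets /b/ (voiced bilabial stop), which sits before the trigger /x/ (voiceless).
Changing only its voicing to voiceless gives [p] — the voiceless bilabial stop.

[ʒɛpxoɳi]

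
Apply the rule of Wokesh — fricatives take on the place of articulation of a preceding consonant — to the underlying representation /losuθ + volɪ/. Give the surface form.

The rule targets /v/ (voiced labiodental fricative), which sits after the trigger /θ/ (dental).
A voiced dental fricative is [ð], so the surface segment is [ð].

[losuθðolɪ]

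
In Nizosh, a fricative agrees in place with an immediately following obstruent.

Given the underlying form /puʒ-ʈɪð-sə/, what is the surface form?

/ʒ/ is a voiced postalveolar fricative. The following trigger /ʈ/ is retroflex, so /ʒ/ must become retroflex as well.
Changing only its place to retroflex gives [ʐ] — the voiced retroflex fricative.
The same rule applies at the second boundary: /ð/ → [z] next to /s/.

[puʐʈɪzsə]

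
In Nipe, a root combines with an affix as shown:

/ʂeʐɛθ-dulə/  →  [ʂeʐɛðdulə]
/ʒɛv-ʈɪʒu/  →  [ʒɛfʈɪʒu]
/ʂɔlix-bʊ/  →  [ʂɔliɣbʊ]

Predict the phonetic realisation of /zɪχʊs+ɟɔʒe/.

[zɪχʊzɟɔʒe]

The data show regressive voicing assimilation: /θ/ → [ð] before /d/; /v/ → [f] before /ʈ/; /x/ → [ɣ] before /b/. In each pair only voicing changes, matching the following consonant, while place and manner stay constant.
The rule targets /s/ (voiceless alveolar fricative), which sits before the trigger /ɟ/ (voiced).
A voiced alveolar fricative is [z], so the surface segment is [z].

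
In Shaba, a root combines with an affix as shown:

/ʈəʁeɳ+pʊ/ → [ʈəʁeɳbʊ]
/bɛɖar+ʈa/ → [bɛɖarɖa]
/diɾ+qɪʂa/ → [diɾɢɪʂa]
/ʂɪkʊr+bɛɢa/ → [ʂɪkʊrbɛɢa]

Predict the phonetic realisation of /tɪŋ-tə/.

[tɪŋdə]

The data show progressive voicing assimilation: /p/ → [b] after /ɳ/; /ʈ/ → [ɖ] after /r/; /q/ → [ɢ] after /ɾ/. In each pair only voicing changes, matching the preceding consonant, while place and manner stay constant.
Nothing changes in [ʂɪkʊrbɛɢa]: there the adjacent consonants already agree in voicing (/b/ and /r/ are both voiced), so this form is consistent with the same rule.
The rule targets /t/ (voiceless alveolar stop), which sits after the trigger /ŋ/ (voiced).
A voiced alveolar stop is [d], so the surface segment is [d].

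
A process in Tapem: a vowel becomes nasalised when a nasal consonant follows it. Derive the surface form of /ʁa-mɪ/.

[ʁãmɪ]

The vowel /a/ is adjacent to the following nasal /m/, so it acquires [+nasal] and surfaces as [ã].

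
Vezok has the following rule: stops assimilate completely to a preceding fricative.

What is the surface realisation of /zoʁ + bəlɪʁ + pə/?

[zoʁʁəlɪʁʁə]

/b/ is the segment targeted by the rule; it sits immediately after /ʁ/, so it assimilates completely and surfaces as [ʁ].
At the second juncture, /p/ likewise becomes [ʁ] adjacent to /ʁ/.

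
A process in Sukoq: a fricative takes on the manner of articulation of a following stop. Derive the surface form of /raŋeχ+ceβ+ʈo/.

[raŋeqcebʈo]

/χ/ is a voiceless uvular fricative. The following trigger /c/ is a stop, so /χ/ must become a stop as well.
The voiceless uvular stop is [q], so /χ/ → [q].
The same rule applies at the second boundary: /β/ → [b] next to /ʈ/.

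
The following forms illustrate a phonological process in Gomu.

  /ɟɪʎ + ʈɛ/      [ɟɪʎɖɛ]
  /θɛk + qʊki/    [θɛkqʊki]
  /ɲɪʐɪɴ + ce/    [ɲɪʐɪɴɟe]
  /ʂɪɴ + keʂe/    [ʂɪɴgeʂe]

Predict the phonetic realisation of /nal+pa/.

[nalba]

The data show progressive voicing assimilation: /ʈ/ → [ɖ] after /ʎ/; /c/ → [ɟ] after /ɴ/; /k/ → [g] after /ɴ/. In each pair only voicing changes, matching the preceding consonant, while place and manner stay constant.
Nothing changes in [θɛkqʊki]: there the adjacent consonants already agree in voicing (/q/ and /k/ are both voiceless), so this form is consistent with the same rule.
The rule targets /p/ (voiceless bilabial stop), which sits after the trigger /l/ (voiced).
Changing only its voicing to voiced gives [b] — the voiced bilabial stop.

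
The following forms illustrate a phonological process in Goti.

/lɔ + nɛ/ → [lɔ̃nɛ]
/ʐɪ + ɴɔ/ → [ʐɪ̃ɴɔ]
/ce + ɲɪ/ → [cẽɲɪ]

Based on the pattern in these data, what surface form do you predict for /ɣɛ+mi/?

The data show regressive nasality assimilation (vowel nasalisation): /ɔ/ → [ɔ̃] before /n/; /ɪ/ → [ɪ̃] before /ɴ/; /e/ → [ẽ] before /ɲ/ — a vowel is nasalised by an immediately following nasal consonant.
The vowel /ɛ/ is adjacent to the following nasal /m/, so it acquires [+nasal] and surfaces as [ɛ̃].

[ɣɛ̃mi]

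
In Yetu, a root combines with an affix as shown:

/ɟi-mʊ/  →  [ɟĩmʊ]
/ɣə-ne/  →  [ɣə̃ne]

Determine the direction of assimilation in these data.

The vowel /i/ surfaces as nasalised [ĩ] next to the following nasal /m/ — it has acquired the [+nasal] feature of its neighbour.
The other form shows the same pattern: /ə/ → [ə̃] before /n/ — each time a vowel is nasalised next to a following nasal.
Because the conditioning nasal is to the right of the vowel that changes, the process is regressive (anticipatory).

regressive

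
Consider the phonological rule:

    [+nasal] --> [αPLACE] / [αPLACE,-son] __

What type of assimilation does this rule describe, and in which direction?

The shared variable α links the value of the place features (abbreviated [PLACE]) on the target to the same value on the neighbouring segment, so place is the feature that assimilates.
Since the environment is written before the underscore, the trigger precedes the target; the direction is progressive.

progressive place assimilation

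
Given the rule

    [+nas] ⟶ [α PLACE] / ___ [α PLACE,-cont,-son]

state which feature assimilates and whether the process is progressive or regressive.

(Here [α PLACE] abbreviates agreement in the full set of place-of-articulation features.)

regressive place assimilation

The rule copies the place features (abbreviated [PLACE]) from the environment onto the target, so the assimilating feature is place.
Since the environment is written after the underscore, the trigger follows the target; the direction is regressive.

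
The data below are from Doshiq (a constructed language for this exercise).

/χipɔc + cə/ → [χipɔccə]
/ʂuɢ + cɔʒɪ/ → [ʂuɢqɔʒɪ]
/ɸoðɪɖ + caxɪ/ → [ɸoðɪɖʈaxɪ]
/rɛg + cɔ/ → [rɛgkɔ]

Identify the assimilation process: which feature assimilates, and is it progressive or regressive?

progressive place assimilation

The segment that alternates is /c/, which surfaces as [q] when adjacent to /ɢ/.
The change palatal → uvular matches the place of the preceding /ɢ/, identifying this as place assimilation.
Manner and voice are unchanged, so the assimilation is partial, not total.
The same holds elsewhere in the data: /c/ → [ʈ] after /ɖ/ (palatal → retroflex, matching retroflex); /c/ → [k] after /g/ (palatal → velar, matching velar) — only place changes, and always toward the preceding segment.
Nothing changes in [χipɔccə]: there the adjacent consonants already agree in place (/c/ and /c/ are both palatal), so this form is consistent with the same rule.
Since the segment that changes follows the conditioning segment, the assimilation is progressive.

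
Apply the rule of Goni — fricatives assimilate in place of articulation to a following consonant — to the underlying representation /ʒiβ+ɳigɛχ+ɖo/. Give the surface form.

/β/ is a voiced bilabial fricative. The following trigger /ɳ/ is retroflex, so /β/ must become retroflex as well.
The voiced retroflex fricative is [ʐ], so /β/ → [ʐ].
At the second juncture, /χ/ likewise becomes [ʂ] adjacent to /ɖ/.

[ʒiʐɳigɛʂɖo]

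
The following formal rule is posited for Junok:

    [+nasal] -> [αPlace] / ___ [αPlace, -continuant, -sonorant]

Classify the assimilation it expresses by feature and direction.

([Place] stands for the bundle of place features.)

The rule copies the place features (abbreviated [Place]) from the environment onto the target, so the assimilating feature is place.
The conditioning segment sits to the right of the focus bar, meaning the trigger follows the segment that changes — regressive assimilation.

regressive place assimilation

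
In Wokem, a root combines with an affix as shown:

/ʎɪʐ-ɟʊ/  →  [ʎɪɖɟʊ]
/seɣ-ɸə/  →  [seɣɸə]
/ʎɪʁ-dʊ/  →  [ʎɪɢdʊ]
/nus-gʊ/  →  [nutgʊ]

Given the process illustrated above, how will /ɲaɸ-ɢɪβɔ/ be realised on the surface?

[ɲapɢɪβɔ]

The data show regressive manner assimilation: /ʐ/ → [ɖ] before /ɟ/; /ʁ/ → [ɢ] before /d/; /s/ → [t] before /g/. In each pair only manner changes, matching the following consonant, while place and voice stay constant.
No alternation appears in [seɣɸə]: there the adjacent consonants already agree in manner (/ɣ/ and /ɸ/ are both fricatives), so this form is consistent with the same rule.
/ɸ/ is a voiceless bilabial fricative. The following trigger /ɢ/ is a stop, so /ɸ/ must become a stop as well.
A voiceless bilabial stop is [p], so the surface segment is [p].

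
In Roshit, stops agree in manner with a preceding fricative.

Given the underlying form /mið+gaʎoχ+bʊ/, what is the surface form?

The rule targets /g/ (voiced velar stop), which sits after the trigger /ð/ (fricative).
Changing only its manner to fricative gives [ɣ] — the voiced velar fricative.
The same rule applies at the second boundary: /b/ → [β] next to /χ/.

[miðɣaʎoχβʊ]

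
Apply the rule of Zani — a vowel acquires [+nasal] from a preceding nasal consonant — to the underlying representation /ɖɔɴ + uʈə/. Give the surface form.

[ɖɔɴũʈə]

/u/ sits next to the nasal /ɴ/ and is therefore nasalised to [ũ].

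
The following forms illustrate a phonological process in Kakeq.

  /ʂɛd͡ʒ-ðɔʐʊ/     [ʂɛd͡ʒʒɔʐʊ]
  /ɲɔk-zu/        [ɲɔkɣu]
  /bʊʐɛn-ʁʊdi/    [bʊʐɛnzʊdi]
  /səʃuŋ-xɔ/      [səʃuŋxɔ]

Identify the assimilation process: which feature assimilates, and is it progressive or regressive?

Comparing underlying and surface forms, /ð/ → [ʒ] is the alternation; the neighbouring /d͡ʒ/ is constant.
/ð/ is dental while /d͡ʒ/ is postalveolar; the output [ʒ] is postalveolar, matching the trigger — so the feature that spreads is place.
Manner and voice are unchanged, so the assimilation is partial, not total.
The same holds elsewhere in the data: /z/ → [ɣ] after /k/ (alveolar → velar, matching velar); /ʁ/ → [z] after /n/ (uvular → alveolar, matching alveolar) — only place changes, and always toward the preceding segment.
No alternation appears in [səʃuŋxɔ]: there the adjacent consonants already agree in place (/x/ and /ŋ/ are both velar), so this form is consistent with the same rule.
The trigger is the preceding segment, so the direction is progressive (perseverative).

progressive place assimilation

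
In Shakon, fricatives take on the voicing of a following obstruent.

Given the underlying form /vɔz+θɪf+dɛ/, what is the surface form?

[vɔsθɪvdɛ]

The rule targets /z/ (voiced alveolar fricative), which sits before the trigger /θ/ (voiceless).
A voiceless alveolar fricative is [s], so the surface segment is [s].
At the second juncture, /f/ likewise becomes [v] adjacent to /d/.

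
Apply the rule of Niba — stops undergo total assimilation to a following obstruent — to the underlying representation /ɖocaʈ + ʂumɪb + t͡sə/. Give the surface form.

/ʈ/ is the segment targeted by the rule; it sits immediately before /ʂ/, so it assimilates completely and surfaces as [ʂ].
The same rule applies at the second boundary: /b/ → [t͡s] next to /t͡s/.

[ɖocaʂʂumɪt͡st͡sə]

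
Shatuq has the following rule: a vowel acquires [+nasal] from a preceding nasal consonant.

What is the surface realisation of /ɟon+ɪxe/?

[ɟonɪ̃xe]

/ɪ/ sits next to the nasal /n/ and is therefore nasalised to [ɪ̃].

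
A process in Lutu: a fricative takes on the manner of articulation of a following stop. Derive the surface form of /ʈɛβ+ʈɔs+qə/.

The rule targets /β/ (voiced bilabial fricative), which sits before the trigger /ʈ/ (stop).
A voiced bilabial stop is [b], so the surface segment is [b].
The same rule applies at the second boundary: /s/ → [t] next to /q/.

[ʈɛbʈɔtqə]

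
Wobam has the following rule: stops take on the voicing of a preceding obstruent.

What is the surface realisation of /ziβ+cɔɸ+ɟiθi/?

[ziβɟɔɸciθi]

The rule targets /c/ (voiceless palatal stop), which sits after the trigger /β/ (voiced).
The voiced palatal stop is [ɟ], so /c/ → [ɟ].
At the second juncture, /ɟ/ likewise becomes [c] adjacent to /ɸ/.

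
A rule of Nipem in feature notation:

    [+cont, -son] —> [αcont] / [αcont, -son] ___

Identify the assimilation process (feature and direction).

The shared variable α links the value of [cont] on the target to that of the neighbouring obstruent. [cont] distinguishes stops from fricatives — a manner-of-articulation feature — so this is manner assimilation.
Since the environment is written before the underscore, the trigger precedes the target; the direction is progressive.

progressive manner assimilation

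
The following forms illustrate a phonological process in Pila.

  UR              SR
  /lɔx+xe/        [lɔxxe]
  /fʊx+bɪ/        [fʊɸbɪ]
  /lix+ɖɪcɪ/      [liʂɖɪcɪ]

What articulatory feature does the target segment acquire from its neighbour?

The segment that alternates is /x/, which surfaces as [ɸ] when adjacent to /b/.
The change velar → bilabial matches the place of the following /b/, identifying this as place assimilation.
The other alternating form patterns the same way: /x/ → [ʂ] before /ɖ/ (velar → retroflex, matching retroflex) — only place changes, and always toward the following segment.
Nothing changes in [lɔxxe]: there the adjacent consonants already agree in place (/x/ and /x/ are both velar), so this form is consistent with the same rule.

place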